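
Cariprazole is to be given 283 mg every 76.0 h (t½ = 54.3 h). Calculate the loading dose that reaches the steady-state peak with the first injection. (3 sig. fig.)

456 mg

k = ln 2 / 54.3 = 0.01277 h⁻¹
Accumulation ratio R = 1 / (1 − e^(−kτ)) = 1 / (1 − e^(−0.01277×76.0)) = 1 / (1 − 0.3790) = 1.610
Loading dose = maintenance dose × R = 283 × 1.610 ≈ 456 mg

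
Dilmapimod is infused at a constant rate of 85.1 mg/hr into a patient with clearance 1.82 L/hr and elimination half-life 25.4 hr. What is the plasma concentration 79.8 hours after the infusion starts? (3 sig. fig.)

41.5 µg/mL

Css = rate / CL = 85.1 / 1.82 = 46.76 µg/mL
k = ln 2 / 25.4 = 0.02729 hr⁻¹
C(t) = Css (1 − e^(−kt)) = 46.76 × (1 − e^(−2.178)) = 46.76 × 0.8867 ≈ 41.5 µg/mL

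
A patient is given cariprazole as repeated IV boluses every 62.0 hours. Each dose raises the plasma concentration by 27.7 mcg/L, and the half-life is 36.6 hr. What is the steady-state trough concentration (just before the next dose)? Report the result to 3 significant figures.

k = ln 2 / 36.6 = 0.01894 hr⁻¹
Fraction remaining after one interval: e^(−kτ) = e^(−0.01894 × 62.0) = 0.3091
R = 1 / (1 − 0.3091) = 1.447
Css,max = 27.7 × 1.447 = 40.09 mcg/L
Css,min = Css,max × e^(−kτ) = 40.09 × 0.3091 ≈ 12.4 mcg/L

12.4 mcg/L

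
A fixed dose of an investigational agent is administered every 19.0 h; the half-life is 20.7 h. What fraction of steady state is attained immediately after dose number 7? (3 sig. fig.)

k = ln 2 / 20.7 = 0.03349 h⁻¹
f_n = 1 − e^(−nkτ) = 1 − e^(−7 × 0.03349 × 19.0) = 1 − e^(−4.454) = 1 − 0.01164 ≈ 0.988

0.988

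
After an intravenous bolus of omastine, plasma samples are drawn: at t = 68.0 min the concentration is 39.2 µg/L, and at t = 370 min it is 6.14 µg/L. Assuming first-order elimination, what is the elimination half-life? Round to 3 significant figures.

k = ln(C₁/C₂) / (t₂ − t₁) = ln(39.2/6.14) / (370 − 68.0)
  = 1.854 / 302.0 = 0.006139 min⁻¹
t½ = ln 2 / k = ln 2 / 0.006139 ≈ 113 minutes

113 minutes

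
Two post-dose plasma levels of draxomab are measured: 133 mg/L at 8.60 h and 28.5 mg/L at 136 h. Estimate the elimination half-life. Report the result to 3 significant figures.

k = ln(C₁/C₂) / (t₂ − t₁) = ln(133/28.5) / (136 − 8.60)
  = 1.540 / 127.4 = 0.01209 h⁻¹
t½ = ln 2 / k = ln 2 / 0.01209 ≈ 57.3 hours

57.3 hours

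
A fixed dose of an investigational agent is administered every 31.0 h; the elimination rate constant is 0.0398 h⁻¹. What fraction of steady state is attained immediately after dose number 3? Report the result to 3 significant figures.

f_n = 1 − e^(−nkτ) = 1 − e^(−3 × 0.03980 × 31.0) = 1 − e^(−3.701) = 1 − 0.02469 ≈ 0.975

0.975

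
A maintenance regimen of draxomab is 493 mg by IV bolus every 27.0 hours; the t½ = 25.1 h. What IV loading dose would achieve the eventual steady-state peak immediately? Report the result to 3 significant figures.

k = ln 2 / 25.1 = 0.02762 h⁻¹
Accumulation ratio R = 1 / (1 − e^(−kτ)) = 1 / (1 − e^(−0.02762×27.0)) = 1 / (1 − 0.4744) = 1.903
Loading dose = maintenance dose × R = 493 × 1.903 ≈ 938 mg

938 mg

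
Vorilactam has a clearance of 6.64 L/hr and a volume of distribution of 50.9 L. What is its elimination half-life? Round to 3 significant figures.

k = CL / V = 6.64 / 50.9 = 0.1305 hr⁻¹
t½ = ln 2 / k = ln 2 / 0.1305 ≈ 5.31 hours

5.31 hours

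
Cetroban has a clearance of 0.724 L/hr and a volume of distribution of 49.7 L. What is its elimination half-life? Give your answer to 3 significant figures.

47.6 hours

k = CL / V = 0.724 / 49.7 = 0.01457 hr⁻¹
t½ = ln 2 / k = ln 2 / 0.01457 ≈ 47.6 hours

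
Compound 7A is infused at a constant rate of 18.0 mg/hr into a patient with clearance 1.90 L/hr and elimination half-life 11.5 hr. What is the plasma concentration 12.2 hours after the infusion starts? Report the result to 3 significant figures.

4.93 µg/mL

Css = rate / CL = 18.0 / 1.90 = 9.474 µg/mL
k = ln 2 / 11.5 = 0.06027 hr⁻¹
C(t) = Css (1 − e^(−kt)) = 9.474 × (1 − e^(−0.7353)) = 9.474 × 0.5207 ≈ 4.93 µg/mL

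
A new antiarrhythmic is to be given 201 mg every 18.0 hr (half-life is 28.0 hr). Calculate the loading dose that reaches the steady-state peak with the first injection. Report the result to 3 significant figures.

k = ln 2 / 28.0 = 0.02476 hr⁻¹
Accumulation ratio R = 1 / (1 − e^(−kτ)) = 1 / (1 − e^(−0.02476×18.0)) = 1 / (1 − 0.6404) = 2.781
Loading dose = maintenance dose × R = 201 × 2.781 ≈ 559 mg

559 mg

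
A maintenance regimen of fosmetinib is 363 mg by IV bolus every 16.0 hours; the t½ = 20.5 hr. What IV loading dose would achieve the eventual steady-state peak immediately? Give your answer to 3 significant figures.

869 mg

k = ln 2 / 20.5 = 0.03381 hr⁻¹
Accumulation ratio R = 1 / (1 − e^(−kτ)) = 1 / (1 − e^(−0.03381×16.0)) = 1 / (1 − 0.5822) = 2.393
Loading dose = maintenance dose × R = 363 × 2.393 ≈ 869 mg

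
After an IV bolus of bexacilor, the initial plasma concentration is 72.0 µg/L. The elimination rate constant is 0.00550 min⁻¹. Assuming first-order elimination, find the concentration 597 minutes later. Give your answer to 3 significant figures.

C(t) = C₀ e^(−kt) = 72.0 × e^(−0.005500 × 597) = 72.0 × e^(−3.283) = 72.0 × 0.03750 ≈ 2.70 µg/L

2.70 µg/L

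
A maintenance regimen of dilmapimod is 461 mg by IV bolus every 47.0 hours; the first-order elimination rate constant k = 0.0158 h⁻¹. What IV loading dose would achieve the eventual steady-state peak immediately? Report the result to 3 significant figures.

Accumulation ratio R = 1 / (1 − e^(−kτ)) = 1 / (1 − e^(−0.01580×47.0)) = 1 / (1 − 0.4759) = 1.908
Loading dose = maintenance dose × R = 461 × 1.908 ≈ 880 mg

880 mg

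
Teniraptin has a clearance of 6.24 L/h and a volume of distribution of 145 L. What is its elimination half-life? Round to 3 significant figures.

16.1 hours

k = CL / V = 6.24 / 145 = 0.04303 h⁻¹
t½ = ln 2 / k = ln 2 / 0.04303 ≈ 16.1 hours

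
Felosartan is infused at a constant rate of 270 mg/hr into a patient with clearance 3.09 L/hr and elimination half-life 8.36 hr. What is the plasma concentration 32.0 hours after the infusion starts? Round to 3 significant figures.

81.2 µg/mL

Css = rate / CL = 270 / 3.09 = 87.38 µg/mL
k = ln 2 / 8.36 = 0.08291 hr⁻¹
C(t) = Css (1 − e^(−kt)) = 87.38 × (1 − e^(−2.653)) = 87.38 × 0.9296 ≈ 81.2 µg/mL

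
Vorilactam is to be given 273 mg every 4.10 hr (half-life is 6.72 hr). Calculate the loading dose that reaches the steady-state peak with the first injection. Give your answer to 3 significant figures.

k = ln 2 / 6.72 = 0.1031 hr⁻¹
Accumulation ratio R = 1 / (1 − e^(−kτ)) = 1 / (1 − e^(−0.1031×4.10)) = 1 / (1 − 0.6551) = 2.900
Loading dose = maintenance dose × R = 273 × 2.900 ≈ 792 mg

792 mg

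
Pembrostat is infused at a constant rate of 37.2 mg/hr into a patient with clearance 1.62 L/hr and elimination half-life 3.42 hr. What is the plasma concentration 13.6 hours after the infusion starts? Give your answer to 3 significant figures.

21.5 mg/L

Css = rate / CL = 37.2 / 1.62 = 22.96 mg/L
k = ln 2 / 3.42 = 0.2027 hr⁻¹
C(t) = Css (1 − e^(−kt)) = 22.96 × (1 − e^(−2.756)) = 22.96 × 0.9365 ≈ 21.5 mg/L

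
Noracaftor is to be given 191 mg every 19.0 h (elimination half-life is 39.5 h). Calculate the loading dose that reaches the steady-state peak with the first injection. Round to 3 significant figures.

674 mg

k = ln 2 / 39.5 = 0.01755 h⁻¹
Accumulation ratio R = 1 / (1 − e^(−kτ)) = 1 / (1 − e^(−0.01755×19.0)) = 1 / (1 − 0.7165) = 3.527
Loading dose = maintenance dose × R = 191 × 3.527 ≈ 674 mg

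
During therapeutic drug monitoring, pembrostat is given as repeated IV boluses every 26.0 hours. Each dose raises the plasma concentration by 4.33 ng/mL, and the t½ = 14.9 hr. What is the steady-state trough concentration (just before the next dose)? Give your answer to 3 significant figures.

1.84 ng/mL

k = ln 2 / 14.9 = 0.04652 hr⁻¹
Fraction remaining after one interval: e^(−kτ) = e^(−0.04652 × 26.0) = 0.2983
R = 1 / (1 − 0.2983) = 1.425
Css,max = 4.33 × 1.425 = 6.171 ng/mL
Css,min = Css,max × e^(−kτ) = 6.171 × 0.2983 ≈ 1.84 ng/mL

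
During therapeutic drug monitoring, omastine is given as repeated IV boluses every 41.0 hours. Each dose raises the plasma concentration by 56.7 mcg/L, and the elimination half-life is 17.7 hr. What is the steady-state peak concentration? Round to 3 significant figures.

k = ln 2 / 17.7 = 0.03916 hr⁻¹
Fraction remaining after one interval: e^(−kτ) = e^(−0.03916 × 41.0) = 0.2008
R = 1 / (1 − 0.2008) = 1.251
Css,max = 56.7 × 1.251 ≈ 70.9 mcg/L

70.9 mcg/L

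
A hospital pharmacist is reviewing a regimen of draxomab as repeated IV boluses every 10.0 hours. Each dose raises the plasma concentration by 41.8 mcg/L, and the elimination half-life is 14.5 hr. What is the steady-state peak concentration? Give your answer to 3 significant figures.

110 mcg/L

k = ln 2 / 14.5 = 0.04780 hr⁻¹
Fraction remaining after one interval: e^(−kτ) = e^(−0.04780 × 10.0) = 0.6200
R = 1 / (1 − 0.6200) = 2.632
Css,max = 41.8 × 2.632 ≈ 110 mcg/L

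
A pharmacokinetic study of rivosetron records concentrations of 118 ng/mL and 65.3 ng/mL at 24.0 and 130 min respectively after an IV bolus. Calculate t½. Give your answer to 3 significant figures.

k = ln(C₁/C₂) / (t₂ − t₁) = ln(118/65.3) / (130 − 24.0)
  = 0.5917 / 106.0 = 0.005582 min⁻¹
t½ = ln 2 / k = ln 2 / 0.005582 ≈ 124 minutes

124 minutes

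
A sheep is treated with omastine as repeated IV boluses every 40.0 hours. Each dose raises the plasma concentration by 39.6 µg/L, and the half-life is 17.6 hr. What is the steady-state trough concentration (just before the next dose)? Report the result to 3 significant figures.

10.3 µg/L

k = ln 2 / 17.6 = 0.03938 hr⁻¹
Fraction remaining after one interval: e^(−kτ) = e^(−0.03938 × 40.0) = 0.2069
R = 1 / (1 − 0.2069) = 1.261
Css,max = 39.6 × 1.261 = 49.93 µg/L
Css,min = Css,max × e^(−kτ) = 49.93 × 0.2069 ≈ 10.3 µg/L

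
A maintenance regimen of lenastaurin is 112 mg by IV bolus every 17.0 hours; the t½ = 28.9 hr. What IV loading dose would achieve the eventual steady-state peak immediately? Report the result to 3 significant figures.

334 mg

k = ln 2 / 28.9 = 0.02398 hr⁻¹
Accumulation ratio R = 1 / (1 − e^(−kτ)) = 1 / (1 − e^(−0.02398×17.0)) = 1 / (1 − 0.6652) = 2.986
Loading dose = maintenance dose × R = 112 × 2.986 ≈ 334 mg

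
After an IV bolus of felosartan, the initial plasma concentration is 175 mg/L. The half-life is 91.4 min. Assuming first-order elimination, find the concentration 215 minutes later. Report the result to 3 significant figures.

k = ln 2 / 91.4 = 0.007584 min⁻¹
C(t) = C₀ e^(−kt) = 175 × e^(−0.007584 × 215) = 175 × e^(−1.630) = 175 × 0.1958 ≈ 34.3 mg/L

34.3 mg/L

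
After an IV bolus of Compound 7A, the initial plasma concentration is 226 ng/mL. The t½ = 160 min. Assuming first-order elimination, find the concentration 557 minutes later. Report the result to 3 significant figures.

20.2 ng/mL

k = ln 2 / 160 = 0.004332 min⁻¹
C(t) = C₀ e^(−kt) = 226 × e^(−0.004332 × 557) = 226 × e^(−2.413) = 226 × 0.08954 ≈ 20.2 ng/mL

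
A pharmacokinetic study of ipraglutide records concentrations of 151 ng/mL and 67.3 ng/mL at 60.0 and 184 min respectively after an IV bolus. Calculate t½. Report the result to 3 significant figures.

k = ln(C₁/C₂) / (t₂ − t₁) = ln(151/67.3) / (184 − 60.0)
  = 0.8081 / 124.0 = 0.006517 min⁻¹
t½ = ln 2 / k = ln 2 / 0.006517 ≈ 106 minutes

106 minutes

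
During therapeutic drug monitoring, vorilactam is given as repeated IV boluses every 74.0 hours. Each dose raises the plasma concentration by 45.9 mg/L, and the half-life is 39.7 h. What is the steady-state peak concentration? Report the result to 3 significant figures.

k = ln 2 / 39.7 = 0.01746 h⁻¹
Fraction remaining after one interval: e^(−kτ) = e^(−0.01746 × 74.0) = 0.2747
R = 1 / (1 − 0.2747) = 1.379
Css,max = 45.9 × 1.379 ≈ 63.3 mg/L

63.3 mg/L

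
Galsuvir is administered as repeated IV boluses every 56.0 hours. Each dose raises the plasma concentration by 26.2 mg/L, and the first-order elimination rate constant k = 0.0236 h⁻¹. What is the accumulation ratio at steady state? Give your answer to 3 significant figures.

Fraction remaining after one interval: e^(−kτ) = e^(−0.02360 × 56.0) = 0.2667
R = 1 / (1 − 0.2667) = 1 / 0.7333 ≈ 1.36

1.36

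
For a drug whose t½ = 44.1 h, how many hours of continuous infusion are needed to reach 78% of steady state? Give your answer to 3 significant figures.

k = ln 2 / 44.1 = 0.01572 h⁻¹
f = 1 − e^(−kt)  ⇒  t = −ln(1 − f) / k
t = −ln(1 − 0.78) / 0.01572 = 1.514 / 0.01572 ≈ 96.3 hours

96.3 hours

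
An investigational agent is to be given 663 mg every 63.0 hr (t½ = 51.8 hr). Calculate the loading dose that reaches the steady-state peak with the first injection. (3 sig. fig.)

k = ln 2 / 51.8 = 0.01338 hr⁻¹
Accumulation ratio R = 1 / (1 − e^(−kτ)) = 1 / (1 − e^(−0.01338×63.0)) = 1 / (1 − 0.4304) = 1.756
Loading dose = maintenance dose × R = 663 × 1.756 ≈ 1160 mg

1160 mg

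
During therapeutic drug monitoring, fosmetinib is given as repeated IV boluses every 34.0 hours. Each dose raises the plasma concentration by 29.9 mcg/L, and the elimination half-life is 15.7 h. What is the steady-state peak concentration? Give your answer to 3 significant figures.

38.5 mcg/L

k = ln 2 / 15.7 = 0.04415 h⁻¹
Fraction remaining after one interval: e^(−kτ) = e^(−0.04415 × 34.0) = 0.2229
R = 1 / (1 − 0.2229) = 1.287
Css,max = 29.9 × 1.287 ≈ 38.5 mcg/L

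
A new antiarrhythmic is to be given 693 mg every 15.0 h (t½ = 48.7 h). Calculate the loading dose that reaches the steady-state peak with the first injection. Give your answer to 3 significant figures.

k = ln 2 / 48.7 = 0.01423 h⁻¹
Accumulation ratio R = 1 / (1 − e^(−kτ)) = 1 / (1 − e^(−0.01423×15.0)) = 1 / (1 − 0.8078) = 5.202
Loading dose = maintenance dose × R = 693 × 5.202 ≈ 3600 mg

3600 mg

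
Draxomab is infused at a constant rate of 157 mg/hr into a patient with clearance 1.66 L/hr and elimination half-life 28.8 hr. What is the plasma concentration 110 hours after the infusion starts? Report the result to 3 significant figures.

87.9 mg/L

Css = rate / CL = 157 / 1.66 = 94.58 mg/L
k = ln 2 / 28.8 = 0.02407 hr⁻¹
C(t) = Css (1 − e^(−kt)) = 94.58 × (1 − e^(−2.647)) = 94.58 × 0.9292 ≈ 87.9 mg/L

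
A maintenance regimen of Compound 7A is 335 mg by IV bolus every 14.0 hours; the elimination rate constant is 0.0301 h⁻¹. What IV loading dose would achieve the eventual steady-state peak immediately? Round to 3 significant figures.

Accumulation ratio R = 1 / (1 − e^(−kτ)) = 1 / (1 − e^(−0.03010×14.0)) = 1 / (1 − 0.6561) = 2.908
Loading dose = maintenance dose × R = 335 × 2.908 ≈ 974 mg

974 mg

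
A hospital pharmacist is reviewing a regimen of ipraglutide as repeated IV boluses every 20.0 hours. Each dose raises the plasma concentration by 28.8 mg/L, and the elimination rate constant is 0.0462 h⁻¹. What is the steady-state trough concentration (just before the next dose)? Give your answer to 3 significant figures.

19.0 mg/L

Fraction remaining after one interval: e^(−kτ) = e^(−0.04620 × 20.0) = 0.3969
R = 1 / (1 − 0.3969) = 1.658
Css,max = 28.8 × 1.658 = 47.76 mg/L
Css,min = Css,max × e^(−kτ) = 47.76 × 0.3969 ≈ 19.0 mg/L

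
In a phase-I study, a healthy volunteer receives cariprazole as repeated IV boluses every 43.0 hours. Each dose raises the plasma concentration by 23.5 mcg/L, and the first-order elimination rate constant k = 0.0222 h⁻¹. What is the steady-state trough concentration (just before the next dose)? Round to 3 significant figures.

14.7 mcg/L

Fraction remaining after one interval: e^(−kτ) = e^(−0.02220 × 43.0) = 0.3850
R = 1 / (1 − 0.3850) = 1.626
Css,max = 23.5 × 1.626 = 38.21 mcg/L
Css,min = Css,max × e^(−kτ) = 38.21 × 0.3850 ≈ 14.7 mcg/L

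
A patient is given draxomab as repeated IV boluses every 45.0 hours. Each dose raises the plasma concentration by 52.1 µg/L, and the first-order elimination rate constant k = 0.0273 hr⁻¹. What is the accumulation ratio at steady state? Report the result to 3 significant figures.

1.41

Fraction remaining after one interval: e^(−kτ) = e^(−0.02730 × 45.0) = 0.2927
R = 1 / (1 − 0.2927) = 1 / 0.7073 ≈ 1.41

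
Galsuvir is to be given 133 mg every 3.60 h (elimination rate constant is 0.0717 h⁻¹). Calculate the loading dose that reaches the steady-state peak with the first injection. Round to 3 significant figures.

Accumulation ratio R = 1 / (1 − e^(−kτ)) = 1 / (1 − e^(−0.07170×3.60)) = 1 / (1 − 0.7725) = 4.396
Loading dose = maintenance dose × R = 133 × 4.396 ≈ 585 mg

585 mg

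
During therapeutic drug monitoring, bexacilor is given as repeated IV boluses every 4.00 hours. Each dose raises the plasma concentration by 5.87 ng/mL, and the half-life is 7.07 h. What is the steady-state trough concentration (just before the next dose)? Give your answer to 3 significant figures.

k = ln 2 / 7.07 = 0.09804 h⁻¹
Fraction remaining after one interval: e^(−kτ) = e^(−0.09804 × 4.00) = 0.6756
R = 1 / (1 − 0.6756) = 3.083
Css,max = 5.87 × 3.083 = 18.09 ng/mL
Css,min = Css,max × e^(−kτ) = 18.09 × 0.6756 ≈ 12.2 ng/mL

12.2 ng/mL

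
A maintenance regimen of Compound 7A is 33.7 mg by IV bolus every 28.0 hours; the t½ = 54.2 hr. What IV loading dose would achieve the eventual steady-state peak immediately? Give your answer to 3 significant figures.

112 mg

k = ln 2 / 54.2 = 0.01279 hr⁻¹
Accumulation ratio R = 1 / (1 − e^(−kτ)) = 1 / (1 − e^(−0.01279×28.0)) = 1 / (1 − 0.6990) = 3.322
Loading dose = maintenance dose × R = 33.7 × 3.322 ≈ 112 mg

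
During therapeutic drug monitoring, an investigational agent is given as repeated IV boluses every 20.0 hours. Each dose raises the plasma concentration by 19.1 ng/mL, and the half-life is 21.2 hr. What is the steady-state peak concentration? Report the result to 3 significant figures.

39.8 ng/mL

k = ln 2 / 21.2 = 0.03270 hr⁻¹
Fraction remaining after one interval: e^(−kτ) = e^(−0.03270 × 20.0) = 0.5200
R = 1 / (1 − 0.5200) = 2.083
Css,max = 19.1 × 2.083 ≈ 39.8 ng/mL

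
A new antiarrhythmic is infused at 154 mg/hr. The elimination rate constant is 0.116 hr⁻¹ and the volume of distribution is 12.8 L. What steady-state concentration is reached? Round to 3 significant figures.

104 µg/mL

CL = k · V = 0.116 × 12.8 = 1.485 L/hr
Css = rate / CL = 154 / 1.485 ≈ 104 µg/mL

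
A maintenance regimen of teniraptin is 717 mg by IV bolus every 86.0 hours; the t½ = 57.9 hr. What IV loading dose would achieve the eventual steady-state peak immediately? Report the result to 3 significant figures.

1120 mg

k = ln 2 / 57.9 = 0.01197 hr⁻¹
Accumulation ratio R = 1 / (1 − e^(−kτ)) = 1 / (1 − e^(−0.01197×86.0)) = 1 / (1 − 0.3572) = 1.556
Loading dose = maintenance dose × R = 717 × 1.556 ≈ 1120 mg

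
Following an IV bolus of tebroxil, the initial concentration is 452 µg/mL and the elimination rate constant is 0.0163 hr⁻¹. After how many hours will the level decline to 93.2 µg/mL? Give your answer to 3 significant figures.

C(t) = C₀ e^(−kt)  ⇒  t = ln(C₀/C) / k
t = ln(452/93.2) / 0.01630 = 1.579 / 0.01630 ≈ 96.9 hours

96.9 hours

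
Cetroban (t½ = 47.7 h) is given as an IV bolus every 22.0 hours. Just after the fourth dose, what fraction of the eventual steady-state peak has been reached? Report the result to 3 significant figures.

k = ln 2 / 47.7 = 0.01453 h⁻¹
f_n = 1 − e^(−nkτ) = 1 − e^(−4 × 0.01453 × 22.0) = 1 − e^(−1.279) = 1 − 0.2784 ≈ 0.722

0.722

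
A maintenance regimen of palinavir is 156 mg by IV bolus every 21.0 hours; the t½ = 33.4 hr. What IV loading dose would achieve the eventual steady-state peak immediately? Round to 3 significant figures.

442 mg

k = ln 2 / 33.4 = 0.02075 hr⁻¹
Accumulation ratio R = 1 / (1 − e^(−kτ)) = 1 / (1 − e^(−0.02075×21.0)) = 1 / (1 − 0.6467) = 2.831
Loading dose = maintenance dose × R = 156 × 2.831 ≈ 442 mg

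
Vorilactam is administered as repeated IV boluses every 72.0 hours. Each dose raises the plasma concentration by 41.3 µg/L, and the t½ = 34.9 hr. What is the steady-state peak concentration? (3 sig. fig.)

54.3 µg/L

k = ln 2 / 34.9 = 0.01986 hr⁻¹
Fraction remaining after one interval: e^(−kτ) = e^(−0.01986 × 72.0) = 0.2393
R = 1 / (1 − 0.2393) = 1.315
Css,max = 41.3 × 1.315 ≈ 54.3 µg/L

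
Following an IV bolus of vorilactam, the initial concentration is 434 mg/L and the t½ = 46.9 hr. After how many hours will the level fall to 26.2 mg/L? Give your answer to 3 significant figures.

190 hours

k = ln 2 / 46.9 = 0.01478 hr⁻¹
C(t) = C₀ e^(−kt)  ⇒  t = ln(C₀/C) / k
t = ln(434/26.2) / 0.01478 = 2.807 / 0.01478 ≈ 190 hours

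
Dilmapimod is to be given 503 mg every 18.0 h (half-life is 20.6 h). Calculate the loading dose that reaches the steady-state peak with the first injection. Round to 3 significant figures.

k = ln 2 / 20.6 = 0.03365 h⁻¹
Accumulation ratio R = 1 / (1 − e^(−kτ)) = 1 / (1 − e^(−0.03365×18.0)) = 1 / (1 − 0.5457) = 2.201
Loading dose = maintenance dose × R = 503 × 2.201 ≈ 1110 mg

1110 mg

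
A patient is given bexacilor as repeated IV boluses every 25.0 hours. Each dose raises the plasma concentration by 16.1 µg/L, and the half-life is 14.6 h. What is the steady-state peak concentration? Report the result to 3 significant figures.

k = ln 2 / 14.6 = 0.04748 h⁻¹
Fraction remaining after one interval: e^(−kτ) = e^(−0.04748 × 25.0) = 0.3052
R = 1 / (1 − 0.3052) = 1.439
Css,max = 16.1 × 1.439 ≈ 23.2 µg/L

23.2 µg/L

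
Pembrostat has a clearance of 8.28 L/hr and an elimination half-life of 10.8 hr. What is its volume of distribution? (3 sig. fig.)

k = ln 2 / t½ = ln 2 / 10.8 = 0.06418 hr⁻¹
V = CL / k = 8.28 / 0.06418 ≈ 129 L

129 L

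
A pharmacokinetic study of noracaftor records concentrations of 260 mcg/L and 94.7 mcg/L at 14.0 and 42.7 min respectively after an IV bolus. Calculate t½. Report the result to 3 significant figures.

19.7 minutes

k = ln(C₁/C₂) / (t₂ − t₁) = ln(260/94.7) / (42.7 − 14.0)
  = 1.010 / 28.70 = 0.03519 min⁻¹
t½ = ln 2 / k = ln 2 / 0.03519 ≈ 19.7 minutes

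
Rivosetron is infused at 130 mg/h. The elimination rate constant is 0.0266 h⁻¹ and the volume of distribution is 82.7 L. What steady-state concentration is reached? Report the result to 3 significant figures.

CL = k · V = 0.0266 × 82.7 = 2.200 L/h
Css = rate / CL = 130 / 2.200 ≈ 59.1 µg/mL

59.1 µg/mL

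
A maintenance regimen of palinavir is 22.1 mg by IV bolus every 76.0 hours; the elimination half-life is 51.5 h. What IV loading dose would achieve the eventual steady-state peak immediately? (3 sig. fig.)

34.5 mg

k = ln 2 / 51.5 = 0.01346 h⁻¹
Accumulation ratio R = 1 / (1 − e^(−kτ)) = 1 / (1 − e^(−0.01346×76.0)) = 1 / (1 − 0.3596) = 1.561
Loading dose = maintenance dose × R = 22.1 × 1.561 ≈ 34.5 mg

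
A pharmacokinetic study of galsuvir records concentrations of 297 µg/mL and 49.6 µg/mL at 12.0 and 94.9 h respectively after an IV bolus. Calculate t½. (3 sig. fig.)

k = ln(C₁/C₂) / (t₂ − t₁) = ln(297/49.6) / (94.9 − 12.0)
  = 1.790 / 82.90 = 0.02159 h⁻¹
t½ = ln 2 / k = ln 2 / 0.02159 ≈ 32.1 hours

32.1 hours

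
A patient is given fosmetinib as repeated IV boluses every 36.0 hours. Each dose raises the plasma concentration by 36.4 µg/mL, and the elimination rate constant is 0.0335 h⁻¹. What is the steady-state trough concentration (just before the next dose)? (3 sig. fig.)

15.6 µg/mL

Fraction remaining after one interval: e^(−kτ) = e^(−0.03350 × 36.0) = 0.2994
R = 1 / (1 − 0.2994) = 1.427
Css,max = 36.4 × 1.427 = 51.95 µg/mL
Css,min = Css,max × e^(−kτ) = 51.95 × 0.2994 ≈ 15.6 µg/mL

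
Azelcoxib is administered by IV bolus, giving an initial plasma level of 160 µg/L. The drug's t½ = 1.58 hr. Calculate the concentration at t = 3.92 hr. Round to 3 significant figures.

k = ln 2 / 1.58 = 0.4387 hr⁻¹
C(t) = C₀ e^(−kt) = 160 × e^(−0.4387 × 3.92) = 160 × e^(−1.720) = 160 × 0.1791 ≈ 28.7 µg/L

28.7 µg/L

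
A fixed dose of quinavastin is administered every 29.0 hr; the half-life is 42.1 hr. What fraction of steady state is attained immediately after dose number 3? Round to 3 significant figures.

k = ln 2 / 42.1 = 0.01646 hr⁻¹
f_n = 1 − e^(−nkτ) = 1 − e^(−3 × 0.01646 × 29.0) = 1 − e^(−1.432) = 1 − 0.2387 ≈ 0.761

0.761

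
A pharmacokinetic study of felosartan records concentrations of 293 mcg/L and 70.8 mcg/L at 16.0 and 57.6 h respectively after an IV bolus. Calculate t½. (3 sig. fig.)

k = ln(C₁/C₂) / (t₂ − t₁) = ln(293/70.8) / (57.6 − 16.0)
  = 1.420 / 41.60 = 0.03414 h⁻¹
t½ = ln 2 / k = ln 2 / 0.03414 ≈ 20.3 hours

20.3 hours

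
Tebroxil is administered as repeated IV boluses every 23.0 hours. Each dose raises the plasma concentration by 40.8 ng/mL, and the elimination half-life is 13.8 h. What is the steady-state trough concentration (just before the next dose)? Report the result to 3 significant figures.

k = ln 2 / 13.8 = 0.05023 h⁻¹
Fraction remaining after one interval: e^(−kτ) = e^(−0.05023 × 23.0) = 0.3150
R = 1 / (1 − 0.3150) = 1.460
Css,max = 40.8 × 1.460 = 59.56 ng/mL
Css,min = Css,max × e^(−kτ) = 59.56 × 0.3150 ≈ 18.8 ng/mL

18.8 ng/mL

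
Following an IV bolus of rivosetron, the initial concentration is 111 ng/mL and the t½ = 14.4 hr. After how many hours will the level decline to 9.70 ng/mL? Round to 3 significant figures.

50.6 hours

k = ln 2 / 14.4 = 0.04814 hr⁻¹
C(t) = C₀ e^(−kt)  ⇒  t = ln(C₀/C) / k
t = ln(111/9.70) / 0.04814 = 2.437 / 0.04814 ≈ 50.6 hours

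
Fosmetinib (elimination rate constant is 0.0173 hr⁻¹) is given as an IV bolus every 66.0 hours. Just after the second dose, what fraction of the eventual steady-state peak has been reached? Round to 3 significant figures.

0.898

f_n = 1 − e^(−nkτ) = 1 − e^(−2 × 0.01730 × 66.0) = 1 − e^(−2.284) = 1 − 0.1019 ≈ 0.898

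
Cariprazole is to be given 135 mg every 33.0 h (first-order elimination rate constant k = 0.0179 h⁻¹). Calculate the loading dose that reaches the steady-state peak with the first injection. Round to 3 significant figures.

303 mg

Accumulation ratio R = 1 / (1 − e^(−kτ)) = 1 / (1 − e^(−0.01790×33.0)) = 1 / (1 − 0.5539) = 2.242
Loading dose = maintenance dose × R = 135 × 2.242 ≈ 303 mg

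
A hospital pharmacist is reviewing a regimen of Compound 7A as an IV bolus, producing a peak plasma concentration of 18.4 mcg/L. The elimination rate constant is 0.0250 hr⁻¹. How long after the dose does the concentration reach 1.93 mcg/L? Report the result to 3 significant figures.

90.2 hours

C(t) = C₀ e^(−kt)  ⇒  t = ln(C₀/C) / k
t = ln(18.4/1.93) / 0.02500 = 2.255 / 0.02500 ≈ 90.2 hours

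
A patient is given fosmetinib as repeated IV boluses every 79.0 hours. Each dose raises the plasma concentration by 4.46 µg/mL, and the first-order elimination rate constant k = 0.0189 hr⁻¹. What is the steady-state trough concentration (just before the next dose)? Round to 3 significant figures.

1.29 µg/mL

Fraction remaining after one interval: e^(−kτ) = e^(−0.01890 × 79.0) = 0.2247
R = 1 / (1 − 0.2247) = 1.290
Css,max = 4.46 × 1.290 = 5.752 µg/mL
Css,min = Css,max × e^(−kτ) = 5.752 × 0.2247 ≈ 1.29 µg/mL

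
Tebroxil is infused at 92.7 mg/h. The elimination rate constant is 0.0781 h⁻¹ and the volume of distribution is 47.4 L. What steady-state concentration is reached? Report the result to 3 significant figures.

CL = k · V = 0.0781 × 47.4 = 3.702 L/h
Css = rate / CL = 92.7 / 3.702 ≈ 25.0 µg/mL

25.0 µg/mL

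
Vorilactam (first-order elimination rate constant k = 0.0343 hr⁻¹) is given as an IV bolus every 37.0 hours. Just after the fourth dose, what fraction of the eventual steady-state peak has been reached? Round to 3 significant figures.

0.994

f_n = 1 − e^(−nkτ) = 1 − e^(−4 × 0.03430 × 37.0) = 1 − e^(−5.076) = 1 − 0.006242 ≈ 0.994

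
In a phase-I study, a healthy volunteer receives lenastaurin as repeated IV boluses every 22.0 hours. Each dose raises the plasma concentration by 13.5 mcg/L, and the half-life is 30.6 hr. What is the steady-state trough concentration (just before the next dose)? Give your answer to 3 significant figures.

20.9 mcg/L

k = ln 2 / 30.6 = 0.02265 hr⁻¹
Fraction remaining after one interval: e^(−kτ) = e^(−0.02265 × 22.0) = 0.6075
R = 1 / (1 − 0.6075) = 2.548
Css,max = 13.5 × 2.548 = 34.40 mcg/L
Css,min = Css,max × e^(−kτ) = 34.40 × 0.6075 ≈ 20.9 mcg/L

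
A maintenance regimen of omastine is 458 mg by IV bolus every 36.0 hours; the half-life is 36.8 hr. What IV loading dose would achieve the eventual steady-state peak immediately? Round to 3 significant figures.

930 mg

k = ln 2 / 36.8 = 0.01884 hr⁻¹
Accumulation ratio R = 1 / (1 − e^(−kτ)) = 1 / (1 − e^(−0.01884×36.0)) = 1 / (1 − 0.5076) = 2.031
Loading dose = maintenance dose × R = 458 × 2.031 ≈ 930 mg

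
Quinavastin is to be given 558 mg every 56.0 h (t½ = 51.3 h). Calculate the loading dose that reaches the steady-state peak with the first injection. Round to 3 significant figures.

k = ln 2 / 51.3 = 0.01351 h⁻¹
Accumulation ratio R = 1 / (1 − e^(−kτ)) = 1 / (1 − e^(−0.01351×56.0)) = 1 / (1 − 0.4692) = 1.884
Loading dose = maintenance dose × R = 558 × 1.884 ≈ 1050 mg

1050 mg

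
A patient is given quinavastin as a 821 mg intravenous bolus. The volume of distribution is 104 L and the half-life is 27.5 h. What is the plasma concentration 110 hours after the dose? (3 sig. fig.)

C₀ = dose / V = 821 / 104 = 7.894 mg/L
k = ln 2 / 27.5 = 0.02521 h⁻¹
C(t) = C₀ e^(−kt) = 7.894 × e^(−0.02521 × 110) = 7.894 × e^(−2.773) = 7.894 × 0.06250 ≈ 0.493 mg/L

0.493 mg/L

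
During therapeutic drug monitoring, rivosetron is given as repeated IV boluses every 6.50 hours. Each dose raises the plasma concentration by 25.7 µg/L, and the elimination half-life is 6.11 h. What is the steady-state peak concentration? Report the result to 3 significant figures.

k = ln 2 / 6.11 = 0.1134 h⁻¹
Fraction remaining after one interval: e^(−kτ) = e^(−0.1134 × 6.50) = 0.4784
R = 1 / (1 − 0.4784) = 1.917
Css,max = 25.7 × 1.917 ≈ 49.3 µg/L

49.3 µg/L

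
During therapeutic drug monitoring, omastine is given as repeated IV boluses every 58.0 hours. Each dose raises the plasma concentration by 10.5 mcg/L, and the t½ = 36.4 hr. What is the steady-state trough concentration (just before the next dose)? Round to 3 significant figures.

5.20 mcg/L

k = ln 2 / 36.4 = 0.01904 hr⁻¹
Fraction remaining after one interval: e^(−kτ) = e^(−0.01904 × 58.0) = 0.3314
R = 1 / (1 − 0.3314) = 1.496
Css,max = 10.5 × 1.496 = 15.70 mcg/L
Css,min = Css,max × e^(−kτ) = 15.70 × 0.3314 ≈ 5.20 mcg/L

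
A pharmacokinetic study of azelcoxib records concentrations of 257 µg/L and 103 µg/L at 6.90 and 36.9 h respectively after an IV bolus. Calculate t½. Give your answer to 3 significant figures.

22.7 hours

k = ln(C₁/C₂) / (t₂ − t₁) = ln(257/103) / (36.9 − 6.90)
  = 0.9143 / 30.00 = 0.03048 h⁻¹
t½ = ln 2 / k = ln 2 / 0.03048 ≈ 22.7 hours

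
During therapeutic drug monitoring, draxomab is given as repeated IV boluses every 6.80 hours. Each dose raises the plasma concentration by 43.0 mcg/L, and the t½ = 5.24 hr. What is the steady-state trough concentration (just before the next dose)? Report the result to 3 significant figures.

29.5 mcg/L

k = ln 2 / 5.24 = 0.1323 hr⁻¹
Fraction remaining after one interval: e^(−kτ) = e^(−0.1323 × 6.80) = 0.4068
R = 1 / (1 − 0.4068) = 1.686
Css,max = 43.0 × 1.686 = 72.48 mcg/L
Css,min = Css,max × e^(−kτ) = 72.48 × 0.4068 ≈ 29.5 mcg/L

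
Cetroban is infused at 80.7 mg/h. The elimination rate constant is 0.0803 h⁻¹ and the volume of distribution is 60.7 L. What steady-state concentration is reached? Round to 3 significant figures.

16.6 mg/L

CL = k · V = 0.0803 × 60.7 = 4.874 L/h
Css = rate / CL = 80.7 / 4.874 ≈ 16.6 mg/L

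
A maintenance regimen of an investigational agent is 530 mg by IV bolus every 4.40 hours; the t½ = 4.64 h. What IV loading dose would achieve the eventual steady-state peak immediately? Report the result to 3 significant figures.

1100 mg

k = ln 2 / 4.64 = 0.1494 h⁻¹
Accumulation ratio R = 1 / (1 − e^(−kτ)) = 1 / (1 − e^(−0.1494×4.40)) = 1 / (1 − 0.5183) = 2.076
Loading dose = maintenance dose × R = 530 × 2.076 ≈ 1100 mg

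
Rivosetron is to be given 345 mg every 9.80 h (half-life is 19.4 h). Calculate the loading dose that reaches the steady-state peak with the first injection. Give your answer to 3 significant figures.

k = ln 2 / 19.4 = 0.03573 h⁻¹
Accumulation ratio R = 1 / (1 − e^(−kτ)) = 1 / (1 − e^(−0.03573×9.80)) = 1 / (1 − 0.7046) = 3.385
Loading dose = maintenance dose × R = 345 × 3.385 ≈ 1170 mg

1170 mg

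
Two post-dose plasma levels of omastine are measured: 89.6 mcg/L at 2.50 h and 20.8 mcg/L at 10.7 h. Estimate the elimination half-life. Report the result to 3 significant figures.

k = ln(C₁/C₂) / (t₂ − t₁) = ln(89.6/20.8) / (10.7 − 2.50)
  = 1.460 / 8.200 = 0.1781 h⁻¹
t½ = ln 2 / k = ln 2 / 0.1781 ≈ 3.89 hours

3.89 hours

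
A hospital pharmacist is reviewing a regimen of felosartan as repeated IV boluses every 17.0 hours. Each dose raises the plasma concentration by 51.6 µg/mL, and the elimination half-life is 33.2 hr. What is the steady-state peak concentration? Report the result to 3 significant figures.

173 µg/mL

k = ln 2 / 33.2 = 0.02088 hr⁻¹
Fraction remaining after one interval: e^(−kτ) = e^(−0.02088 × 17.0) = 0.7012
R = 1 / (1 − 0.7012) = 3.347
Css,max = 51.6 × 3.347 ≈ 173 µg/mL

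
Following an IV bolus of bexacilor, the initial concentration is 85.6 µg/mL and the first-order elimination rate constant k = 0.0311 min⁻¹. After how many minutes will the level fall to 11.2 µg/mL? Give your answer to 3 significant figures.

C(t) = C₀ e^(−kt)  ⇒  t = ln(C₀/C) / k
t = ln(85.6/11.2) / 0.03110 = 2.034 / 0.03110 ≈ 65.4 minutes

65.4 minutes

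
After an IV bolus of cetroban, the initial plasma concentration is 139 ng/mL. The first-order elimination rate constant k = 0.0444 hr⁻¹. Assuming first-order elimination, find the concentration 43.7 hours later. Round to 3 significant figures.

C(t) = C₀ e^(−kt) = 139 × e^(−0.04440 × 43.7) = 139 × e^(−1.940) = 139 × 0.1437 ≈ 20.0 ng/mL

20.0 ng/mL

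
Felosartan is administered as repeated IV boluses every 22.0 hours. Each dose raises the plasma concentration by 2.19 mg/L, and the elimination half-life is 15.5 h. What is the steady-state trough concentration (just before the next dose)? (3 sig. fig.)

1.31 mg/L

k = ln 2 / 15.5 = 0.04472 h⁻¹
Fraction remaining after one interval: e^(−kτ) = e^(−0.04472 × 22.0) = 0.3739
R = 1 / (1 − 0.3739) = 1.597
Css,max = 2.19 × 1.597 = 3.498 mg/L
Css,min = Css,max × e^(−kτ) = 3.498 × 0.3739 ≈ 1.31 mg/L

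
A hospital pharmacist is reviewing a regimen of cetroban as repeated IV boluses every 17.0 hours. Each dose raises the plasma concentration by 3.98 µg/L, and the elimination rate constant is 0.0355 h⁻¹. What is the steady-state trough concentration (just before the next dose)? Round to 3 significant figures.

Fraction remaining after one interval: e^(−kτ) = e^(−0.03550 × 17.0) = 0.5469
R = 1 / (1 − 0.5469) = 2.207
Css,max = 3.98 × 2.207 = 8.784 µg/L
Css,min = Css,max × e^(−kτ) = 8.784 × 0.5469 ≈ 4.80 µg/L

4.80 µg/L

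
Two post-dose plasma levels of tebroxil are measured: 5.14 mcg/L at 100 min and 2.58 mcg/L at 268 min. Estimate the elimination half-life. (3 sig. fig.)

169 minutes

k = ln(C₁/C₂) / (t₂ − t₁) = ln(5.14/2.58) / (268 − 100)
  = 0.6893 / 168.0 = 0.004103 min⁻¹
t½ = ln 2 / k = ln 2 / 0.004103 ≈ 169 minutes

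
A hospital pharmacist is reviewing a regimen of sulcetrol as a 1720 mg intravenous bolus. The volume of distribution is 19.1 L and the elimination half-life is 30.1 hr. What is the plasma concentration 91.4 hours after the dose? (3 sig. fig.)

C₀ = dose / V = 1720 / 19.1 = 90.05 µg/mL
k = ln 2 / 30.1 = 0.02303 hr⁻¹
C(t) = C₀ e^(−kt) = 90.05 × e^(−0.02303 × 91.4) = 90.05 × e^(−2.105) = 90.05 × 0.1219 ≈ 11.0 µg/mL

11.0 µg/mL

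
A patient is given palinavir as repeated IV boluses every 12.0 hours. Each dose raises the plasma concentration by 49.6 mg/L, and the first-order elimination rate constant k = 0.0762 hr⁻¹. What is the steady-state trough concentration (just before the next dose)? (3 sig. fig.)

Fraction remaining after one interval: e^(−kτ) = e^(−0.07620 × 12.0) = 0.4008
R = 1 / (1 − 0.4008) = 1.669
Css,max = 49.6 × 1.669 = 82.77 mg/L
Css,min = Css,max × e^(−kτ) = 82.77 × 0.4008 ≈ 33.2 mg/L

33.2 mg/L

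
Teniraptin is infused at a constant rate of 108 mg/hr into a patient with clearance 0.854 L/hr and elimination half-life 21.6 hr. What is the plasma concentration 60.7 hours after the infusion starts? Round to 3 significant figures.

108 mg/L

Css = rate / CL = 108 / 0.854 = 126.5 mg/L
k = ln 2 / 21.6 = 0.03209 hr⁻¹
C(t) = Css (1 − e^(−kt)) = 126.5 × (1 − e^(−1.948)) = 126.5 × 0.8574 ≈ 108 mg/L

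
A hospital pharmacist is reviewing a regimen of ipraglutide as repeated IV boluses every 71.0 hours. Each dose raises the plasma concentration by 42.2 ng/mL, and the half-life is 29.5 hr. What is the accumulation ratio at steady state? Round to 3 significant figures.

1.23

k = ln 2 / 29.5 = 0.02350 hr⁻¹
Fraction remaining after one interval: e^(−kτ) = e^(−0.02350 × 71.0) = 0.1886
R = 1 / (1 − 0.1886) = 1 / 0.8114 ≈ 1.23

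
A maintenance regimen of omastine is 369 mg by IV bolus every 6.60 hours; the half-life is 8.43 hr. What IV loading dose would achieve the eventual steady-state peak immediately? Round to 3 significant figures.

881 mg

k = ln 2 / 8.43 = 0.08222 hr⁻¹
Accumulation ratio R = 1 / (1 − e^(−kτ)) = 1 / (1 − e^(−0.08222×6.60)) = 1 / (1 − 0.5812) = 2.388
Loading dose = maintenance dose × R = 369 × 2.388 ≈ 881 mg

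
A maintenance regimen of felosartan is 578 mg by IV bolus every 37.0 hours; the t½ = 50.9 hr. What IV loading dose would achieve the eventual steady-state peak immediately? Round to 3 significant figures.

k = ln 2 / 50.9 = 0.01362 hr⁻¹
Accumulation ratio R = 1 / (1 − e^(−kτ)) = 1 / (1 − e^(−0.01362×37.0)) = 1 / (1 − 0.6042) = 2.526
Loading dose = maintenance dose × R = 578 × 2.526 ≈ 1460 mg

1460 mg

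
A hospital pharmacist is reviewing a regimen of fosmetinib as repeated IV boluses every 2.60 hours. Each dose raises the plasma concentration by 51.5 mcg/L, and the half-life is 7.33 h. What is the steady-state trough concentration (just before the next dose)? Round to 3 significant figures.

k = ln 2 / 7.33 = 0.09456 h⁻¹
Fraction remaining after one interval: e^(−kτ) = e^(−0.09456 × 2.60) = 0.7820
R = 1 / (1 − 0.7820) = 4.588
Css,max = 51.5 × 4.588 = 236.3 mcg/L
Css,min = Css,max × e^(−kτ) = 236.3 × 0.7820 ≈ 185 mcg/L

185 mcg/L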